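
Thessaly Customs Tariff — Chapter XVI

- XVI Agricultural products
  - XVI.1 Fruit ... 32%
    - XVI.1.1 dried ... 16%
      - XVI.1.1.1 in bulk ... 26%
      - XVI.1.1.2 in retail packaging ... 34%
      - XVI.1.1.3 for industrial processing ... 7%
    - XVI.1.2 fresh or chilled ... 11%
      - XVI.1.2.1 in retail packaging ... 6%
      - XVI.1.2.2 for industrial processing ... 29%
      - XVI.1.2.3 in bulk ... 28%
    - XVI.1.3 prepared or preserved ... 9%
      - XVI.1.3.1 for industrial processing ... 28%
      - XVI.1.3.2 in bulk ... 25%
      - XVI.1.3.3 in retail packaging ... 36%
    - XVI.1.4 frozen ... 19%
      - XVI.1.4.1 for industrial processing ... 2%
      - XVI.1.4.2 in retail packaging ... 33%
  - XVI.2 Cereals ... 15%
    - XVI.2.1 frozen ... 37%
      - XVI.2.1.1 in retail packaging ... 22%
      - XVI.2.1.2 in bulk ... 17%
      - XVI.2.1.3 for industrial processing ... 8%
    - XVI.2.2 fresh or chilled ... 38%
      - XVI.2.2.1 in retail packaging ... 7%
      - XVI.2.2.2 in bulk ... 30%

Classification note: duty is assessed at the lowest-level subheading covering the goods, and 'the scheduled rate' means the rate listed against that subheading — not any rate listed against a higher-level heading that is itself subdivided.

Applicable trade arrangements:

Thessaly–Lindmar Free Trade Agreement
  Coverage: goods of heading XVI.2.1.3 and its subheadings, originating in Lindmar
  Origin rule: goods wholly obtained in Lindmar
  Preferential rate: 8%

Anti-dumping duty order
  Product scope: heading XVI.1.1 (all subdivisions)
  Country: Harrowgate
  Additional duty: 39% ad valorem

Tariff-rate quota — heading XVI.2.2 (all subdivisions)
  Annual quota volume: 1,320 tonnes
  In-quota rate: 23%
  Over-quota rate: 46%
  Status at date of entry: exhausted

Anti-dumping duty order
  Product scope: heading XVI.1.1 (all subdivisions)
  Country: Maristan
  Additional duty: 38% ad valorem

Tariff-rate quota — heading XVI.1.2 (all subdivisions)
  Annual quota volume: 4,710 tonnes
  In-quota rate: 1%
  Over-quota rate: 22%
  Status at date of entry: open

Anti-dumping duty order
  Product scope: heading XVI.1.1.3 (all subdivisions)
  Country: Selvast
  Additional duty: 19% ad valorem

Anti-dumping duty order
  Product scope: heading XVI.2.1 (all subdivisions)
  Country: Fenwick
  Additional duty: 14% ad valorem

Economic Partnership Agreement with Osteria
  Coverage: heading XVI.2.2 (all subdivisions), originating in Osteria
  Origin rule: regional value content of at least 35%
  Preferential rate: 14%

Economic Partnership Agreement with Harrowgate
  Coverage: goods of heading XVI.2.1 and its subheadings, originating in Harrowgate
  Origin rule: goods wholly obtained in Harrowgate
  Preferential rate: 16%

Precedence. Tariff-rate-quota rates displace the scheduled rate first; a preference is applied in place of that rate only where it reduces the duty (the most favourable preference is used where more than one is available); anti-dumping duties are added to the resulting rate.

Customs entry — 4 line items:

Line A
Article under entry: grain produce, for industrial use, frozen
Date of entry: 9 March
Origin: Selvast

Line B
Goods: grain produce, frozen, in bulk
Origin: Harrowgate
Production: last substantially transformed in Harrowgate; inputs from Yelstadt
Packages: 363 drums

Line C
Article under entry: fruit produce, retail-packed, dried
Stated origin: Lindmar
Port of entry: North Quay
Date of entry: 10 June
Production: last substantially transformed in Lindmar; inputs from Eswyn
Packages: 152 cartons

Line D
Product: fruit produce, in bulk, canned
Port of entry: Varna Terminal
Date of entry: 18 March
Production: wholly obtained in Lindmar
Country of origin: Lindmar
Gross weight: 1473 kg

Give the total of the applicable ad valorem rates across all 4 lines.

Line A: grain → XVI.2; frozen → XVI.2.1; for industrial use → XVI.2.1.3. Scheduled 8%. No special measure applies. → 8%.
Line B: grain → XVI.2; frozen → XVI.2.1; in bulk → XVI.2.1.2. Scheduled 17%. Harrowgate agreement on XVI.2.1: not wholly obtained. → 17%.
Line C: fruit → XVI.1; dried → XVI.1.1; retail-packed → XVI.1.1.2. Scheduled 34%. Lindmar agreement on XVI.2.1.3: XVI.1.1.2 not covered. → 34%.
Line D: fruit → XVI.1; canned → XVI.1.3; in bulk → XVI.1.3.2. Scheduled 25%. Lindmar agreement on XVI.2.1.3: XVI.1.3.2 not covered. → 25%.
Sum: 8% + 17% + 34% + 25% = 84%.

84%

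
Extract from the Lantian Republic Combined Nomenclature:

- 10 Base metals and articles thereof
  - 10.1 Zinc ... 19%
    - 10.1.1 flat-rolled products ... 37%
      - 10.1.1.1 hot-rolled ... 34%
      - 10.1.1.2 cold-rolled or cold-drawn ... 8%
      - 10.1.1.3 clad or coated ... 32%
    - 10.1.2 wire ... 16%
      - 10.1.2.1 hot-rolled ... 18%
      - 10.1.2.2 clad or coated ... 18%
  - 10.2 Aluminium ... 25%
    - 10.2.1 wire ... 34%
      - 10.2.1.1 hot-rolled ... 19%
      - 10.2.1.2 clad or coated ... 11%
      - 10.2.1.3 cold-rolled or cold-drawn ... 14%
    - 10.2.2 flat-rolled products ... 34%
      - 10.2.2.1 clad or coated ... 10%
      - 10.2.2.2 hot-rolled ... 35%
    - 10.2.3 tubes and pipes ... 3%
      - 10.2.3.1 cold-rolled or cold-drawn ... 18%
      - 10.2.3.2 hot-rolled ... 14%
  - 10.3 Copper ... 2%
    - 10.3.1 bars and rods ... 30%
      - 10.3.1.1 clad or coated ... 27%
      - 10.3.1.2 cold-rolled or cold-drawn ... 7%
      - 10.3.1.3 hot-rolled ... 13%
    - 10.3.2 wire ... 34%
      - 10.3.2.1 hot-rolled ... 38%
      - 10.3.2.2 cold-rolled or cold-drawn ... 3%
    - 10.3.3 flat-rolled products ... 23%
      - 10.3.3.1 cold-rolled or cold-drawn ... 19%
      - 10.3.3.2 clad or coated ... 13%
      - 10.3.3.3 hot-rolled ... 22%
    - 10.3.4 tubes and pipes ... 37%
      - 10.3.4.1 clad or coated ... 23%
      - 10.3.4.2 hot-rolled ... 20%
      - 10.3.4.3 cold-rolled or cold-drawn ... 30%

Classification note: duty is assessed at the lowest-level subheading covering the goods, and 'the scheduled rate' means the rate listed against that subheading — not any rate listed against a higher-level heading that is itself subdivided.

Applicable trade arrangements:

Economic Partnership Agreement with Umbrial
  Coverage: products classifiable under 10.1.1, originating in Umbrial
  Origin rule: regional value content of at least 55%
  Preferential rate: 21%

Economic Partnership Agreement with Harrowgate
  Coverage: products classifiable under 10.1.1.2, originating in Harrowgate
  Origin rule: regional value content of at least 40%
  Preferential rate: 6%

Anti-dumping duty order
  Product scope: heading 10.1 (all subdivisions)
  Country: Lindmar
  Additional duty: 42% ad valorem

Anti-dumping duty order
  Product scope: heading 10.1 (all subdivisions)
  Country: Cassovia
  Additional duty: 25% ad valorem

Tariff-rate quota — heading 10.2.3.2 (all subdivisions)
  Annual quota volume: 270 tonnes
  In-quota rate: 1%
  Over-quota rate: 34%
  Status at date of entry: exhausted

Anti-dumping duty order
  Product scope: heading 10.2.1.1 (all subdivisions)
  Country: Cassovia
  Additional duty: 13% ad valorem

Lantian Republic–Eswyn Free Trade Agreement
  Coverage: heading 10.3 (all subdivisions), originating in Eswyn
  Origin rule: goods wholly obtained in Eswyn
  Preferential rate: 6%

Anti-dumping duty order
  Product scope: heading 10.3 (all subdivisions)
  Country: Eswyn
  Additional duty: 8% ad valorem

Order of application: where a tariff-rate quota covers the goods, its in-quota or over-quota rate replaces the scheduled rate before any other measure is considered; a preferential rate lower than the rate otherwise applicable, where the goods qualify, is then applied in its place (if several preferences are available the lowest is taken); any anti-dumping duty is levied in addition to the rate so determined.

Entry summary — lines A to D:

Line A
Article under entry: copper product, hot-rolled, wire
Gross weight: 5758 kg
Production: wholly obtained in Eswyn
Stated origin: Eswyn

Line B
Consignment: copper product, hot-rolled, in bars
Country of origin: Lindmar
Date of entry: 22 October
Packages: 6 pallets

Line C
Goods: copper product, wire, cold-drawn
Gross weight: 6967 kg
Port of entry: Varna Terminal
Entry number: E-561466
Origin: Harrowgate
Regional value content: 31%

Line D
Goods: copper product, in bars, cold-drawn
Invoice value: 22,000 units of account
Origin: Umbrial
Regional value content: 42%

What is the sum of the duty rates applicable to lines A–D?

Line A: copper → 10.3; wire → 10.3.2; hot-rolled → 10.3.2.1. Scheduled 38%. Eswyn agreement on 10.3: wholly obtained → 6% available; preferential 6%; anti-dumping (Eswyn, 10.3): +8%; total 6% + 8% = 14%. → 14%.
Line B: copper → 10.3; in bars → 10.3.1; hot-rolled → 10.3.1.3. Scheduled 13%. No special measure applies. → 13%.
Line C: copper → 10.3; wire → 10.3.2; cold-drawn → 10.3.2.2. Scheduled 3%. Harrowgate agreement on 10.1.1.2: 10.3.2.2 not covered. → 3%.
Line D: copper → 10.3; in bars → 10.3.1; cold-drawn → 10.3.1.2. Scheduled 7%. Umbrial agreement on 10.1.1: 10.3.1.2 not covered. → 7%.
Sum: 14% + 13% + 3% + 7% = 37%.

37%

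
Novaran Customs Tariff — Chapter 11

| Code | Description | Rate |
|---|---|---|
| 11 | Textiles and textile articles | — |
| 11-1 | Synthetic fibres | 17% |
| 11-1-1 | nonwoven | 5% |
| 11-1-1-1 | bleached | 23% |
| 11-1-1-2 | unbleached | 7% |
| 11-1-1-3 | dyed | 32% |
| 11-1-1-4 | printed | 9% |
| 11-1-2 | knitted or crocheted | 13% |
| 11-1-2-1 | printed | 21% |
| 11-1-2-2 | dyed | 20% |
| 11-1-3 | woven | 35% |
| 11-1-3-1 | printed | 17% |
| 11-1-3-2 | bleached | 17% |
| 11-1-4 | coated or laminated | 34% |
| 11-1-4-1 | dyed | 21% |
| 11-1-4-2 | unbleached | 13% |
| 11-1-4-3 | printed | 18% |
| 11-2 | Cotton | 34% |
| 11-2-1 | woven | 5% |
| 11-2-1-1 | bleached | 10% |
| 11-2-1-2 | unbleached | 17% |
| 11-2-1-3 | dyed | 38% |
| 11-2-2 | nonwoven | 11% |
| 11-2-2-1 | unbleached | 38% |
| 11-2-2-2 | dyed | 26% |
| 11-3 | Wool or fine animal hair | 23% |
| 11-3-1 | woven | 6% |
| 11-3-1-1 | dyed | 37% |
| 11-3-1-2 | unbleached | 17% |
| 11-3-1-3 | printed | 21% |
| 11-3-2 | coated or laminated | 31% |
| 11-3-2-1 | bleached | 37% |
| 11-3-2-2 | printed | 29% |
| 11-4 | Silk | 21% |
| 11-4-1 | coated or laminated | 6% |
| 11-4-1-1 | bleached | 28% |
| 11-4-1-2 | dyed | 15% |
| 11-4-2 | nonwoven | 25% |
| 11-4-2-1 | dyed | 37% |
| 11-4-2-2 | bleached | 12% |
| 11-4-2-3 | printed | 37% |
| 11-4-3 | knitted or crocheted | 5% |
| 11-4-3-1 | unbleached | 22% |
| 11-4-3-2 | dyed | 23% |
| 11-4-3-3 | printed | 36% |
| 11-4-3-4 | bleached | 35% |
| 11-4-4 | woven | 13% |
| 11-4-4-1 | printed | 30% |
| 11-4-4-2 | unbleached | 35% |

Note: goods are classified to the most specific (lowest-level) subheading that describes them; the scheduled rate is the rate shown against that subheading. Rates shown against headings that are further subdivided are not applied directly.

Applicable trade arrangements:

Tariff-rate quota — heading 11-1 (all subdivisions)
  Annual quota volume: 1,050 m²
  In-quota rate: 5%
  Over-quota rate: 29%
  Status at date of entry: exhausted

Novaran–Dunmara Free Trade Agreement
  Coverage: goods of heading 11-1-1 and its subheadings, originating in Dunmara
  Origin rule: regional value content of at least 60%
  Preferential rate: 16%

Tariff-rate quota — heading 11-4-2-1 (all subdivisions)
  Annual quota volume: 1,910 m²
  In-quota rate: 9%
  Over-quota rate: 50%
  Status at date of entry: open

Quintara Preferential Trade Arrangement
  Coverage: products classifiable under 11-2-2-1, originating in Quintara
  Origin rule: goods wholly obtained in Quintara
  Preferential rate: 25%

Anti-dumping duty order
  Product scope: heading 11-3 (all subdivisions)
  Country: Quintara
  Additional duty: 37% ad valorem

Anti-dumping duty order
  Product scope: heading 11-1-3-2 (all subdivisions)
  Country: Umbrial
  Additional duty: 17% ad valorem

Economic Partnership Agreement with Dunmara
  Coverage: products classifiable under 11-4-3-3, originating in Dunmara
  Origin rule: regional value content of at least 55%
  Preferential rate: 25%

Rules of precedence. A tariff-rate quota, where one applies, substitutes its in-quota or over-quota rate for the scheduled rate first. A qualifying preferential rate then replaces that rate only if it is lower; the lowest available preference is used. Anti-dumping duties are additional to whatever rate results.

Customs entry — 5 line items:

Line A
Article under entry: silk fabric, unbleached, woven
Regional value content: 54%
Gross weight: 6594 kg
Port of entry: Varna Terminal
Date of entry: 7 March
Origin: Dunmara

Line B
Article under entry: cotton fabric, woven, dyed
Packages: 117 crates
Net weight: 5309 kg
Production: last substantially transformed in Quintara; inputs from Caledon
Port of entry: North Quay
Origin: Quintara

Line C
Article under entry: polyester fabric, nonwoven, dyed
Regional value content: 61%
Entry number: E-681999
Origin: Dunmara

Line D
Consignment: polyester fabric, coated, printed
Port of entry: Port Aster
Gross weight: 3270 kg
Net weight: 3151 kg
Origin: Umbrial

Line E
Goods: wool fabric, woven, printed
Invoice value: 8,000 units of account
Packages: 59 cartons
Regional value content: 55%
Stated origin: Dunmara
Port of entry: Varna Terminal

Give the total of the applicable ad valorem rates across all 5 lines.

139%

Line A: silk → 11-4; woven → 11-4-4; unbleached → 11-4-4-2. Scheduled 35%. Dunmara agreement on 11-1-1: 11-4-4-2 not covered; Dunmara agreement on 11-4-3-3: 11-4-4-2 not covered. → 35%.
Line B: cotton → 11-2; woven → 11-2-1; dyed → 11-2-1-3. Scheduled 38%. Quintara agreement on 11-2-2-1: 11-2-1-3 not covered. → 38%.
Line C: polyester → 11-1; nonwoven → 11-1-1; dyed → 11-1-1-3. Scheduled 32%. quota on 11-1 exhausted → over-quota 29%; Dunmara agreement on 11-1-1: RVC ≥ 60% → 16% available; Dunmara agreement on 11-4-3-3: 11-1-1-3 not covered; preferential 16%. → 16%.
Line D: polyester → 11-1; coated → 11-1-4; printed → 11-1-4-3. Scheduled 18%. quota on 11-1 exhausted → over-quota 29%. → 29%.
Line E: wool → 11-3; woven → 11-3-1; printed → 11-3-1-3. Scheduled 21%. Dunmara agreement on 11-1-1: 11-3-1-3 not covered; Dunmara agreement on 11-4-3-3: 11-3-1-3 not covered. → 21%.
Sum: 35% + 38% + 16% + 29% + 21% = 139%.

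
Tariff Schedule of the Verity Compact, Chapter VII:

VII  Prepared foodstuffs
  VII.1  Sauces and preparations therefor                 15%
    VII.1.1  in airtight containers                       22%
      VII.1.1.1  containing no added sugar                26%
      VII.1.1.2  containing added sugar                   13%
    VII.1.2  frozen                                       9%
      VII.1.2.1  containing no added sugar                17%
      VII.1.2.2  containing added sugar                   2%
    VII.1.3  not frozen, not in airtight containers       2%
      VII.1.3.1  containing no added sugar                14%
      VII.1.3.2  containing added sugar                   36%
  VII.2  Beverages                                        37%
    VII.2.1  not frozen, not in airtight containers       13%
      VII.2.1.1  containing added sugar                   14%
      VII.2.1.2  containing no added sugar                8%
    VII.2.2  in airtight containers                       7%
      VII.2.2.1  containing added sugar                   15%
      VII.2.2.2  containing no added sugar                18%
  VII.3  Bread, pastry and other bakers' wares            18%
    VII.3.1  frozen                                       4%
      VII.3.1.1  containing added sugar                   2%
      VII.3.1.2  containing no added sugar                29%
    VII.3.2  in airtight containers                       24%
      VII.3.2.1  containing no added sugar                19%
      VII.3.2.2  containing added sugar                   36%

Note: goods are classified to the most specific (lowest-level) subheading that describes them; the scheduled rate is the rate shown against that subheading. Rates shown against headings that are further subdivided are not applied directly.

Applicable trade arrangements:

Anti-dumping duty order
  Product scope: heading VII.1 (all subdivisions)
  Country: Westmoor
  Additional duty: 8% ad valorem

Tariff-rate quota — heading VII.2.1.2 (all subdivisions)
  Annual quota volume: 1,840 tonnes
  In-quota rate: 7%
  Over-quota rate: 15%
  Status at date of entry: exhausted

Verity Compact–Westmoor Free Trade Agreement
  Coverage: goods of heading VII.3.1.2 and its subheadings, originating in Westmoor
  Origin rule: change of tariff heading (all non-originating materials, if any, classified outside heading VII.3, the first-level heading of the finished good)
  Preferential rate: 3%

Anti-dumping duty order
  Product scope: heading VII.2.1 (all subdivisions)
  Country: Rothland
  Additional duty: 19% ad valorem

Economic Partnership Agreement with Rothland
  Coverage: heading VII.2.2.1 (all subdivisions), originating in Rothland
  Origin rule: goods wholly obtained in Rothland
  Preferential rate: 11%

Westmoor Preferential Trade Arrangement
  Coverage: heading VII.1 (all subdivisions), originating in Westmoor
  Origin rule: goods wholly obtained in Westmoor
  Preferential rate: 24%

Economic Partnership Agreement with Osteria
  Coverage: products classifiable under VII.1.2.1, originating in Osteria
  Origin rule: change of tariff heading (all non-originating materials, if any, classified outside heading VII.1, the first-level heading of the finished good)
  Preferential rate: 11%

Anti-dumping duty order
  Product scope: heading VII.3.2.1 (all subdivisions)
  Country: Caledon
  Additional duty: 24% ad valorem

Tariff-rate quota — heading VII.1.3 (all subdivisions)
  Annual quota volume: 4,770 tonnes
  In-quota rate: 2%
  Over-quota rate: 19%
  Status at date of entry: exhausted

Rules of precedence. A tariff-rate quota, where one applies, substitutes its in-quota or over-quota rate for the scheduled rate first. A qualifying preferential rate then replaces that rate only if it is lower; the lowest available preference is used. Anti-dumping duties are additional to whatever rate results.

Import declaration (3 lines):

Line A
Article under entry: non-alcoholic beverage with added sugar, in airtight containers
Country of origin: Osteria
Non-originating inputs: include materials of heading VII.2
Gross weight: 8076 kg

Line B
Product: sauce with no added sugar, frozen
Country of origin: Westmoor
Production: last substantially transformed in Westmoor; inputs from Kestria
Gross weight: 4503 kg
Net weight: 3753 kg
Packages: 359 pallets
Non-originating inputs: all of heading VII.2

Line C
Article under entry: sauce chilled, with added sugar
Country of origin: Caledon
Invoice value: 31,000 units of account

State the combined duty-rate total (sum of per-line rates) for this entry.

Line A: non-alcoholic beverage → VII.2; in airtight containers → VII.2.2; with added sugar → VII.2.2.1. Scheduled 15%. Osteria agreement on VII.1.2.1: VII.2.2.1 not covered. → 15%.
Line B: sauce → VII.1; frozen → VII.1.2; with no added sugar → VII.1.2.1. Scheduled 17%. Westmoor agreement on VII.3.1.2: VII.1.2.1 not covered; Westmoor agreement on VII.1: not wholly obtained; anti-dumping (Westmoor, VII.1): +8%; total 17% + 8% = 25%. → 25%.
Line C: sauce → VII.1; chilled → VII.1.3; with added sugar → VII.1.3.2. Scheduled 36%. quota on VII.1.3 exhausted → over-quota 19%. → 19%.
Sum: 15% + 25% + 19% = 59%.

59%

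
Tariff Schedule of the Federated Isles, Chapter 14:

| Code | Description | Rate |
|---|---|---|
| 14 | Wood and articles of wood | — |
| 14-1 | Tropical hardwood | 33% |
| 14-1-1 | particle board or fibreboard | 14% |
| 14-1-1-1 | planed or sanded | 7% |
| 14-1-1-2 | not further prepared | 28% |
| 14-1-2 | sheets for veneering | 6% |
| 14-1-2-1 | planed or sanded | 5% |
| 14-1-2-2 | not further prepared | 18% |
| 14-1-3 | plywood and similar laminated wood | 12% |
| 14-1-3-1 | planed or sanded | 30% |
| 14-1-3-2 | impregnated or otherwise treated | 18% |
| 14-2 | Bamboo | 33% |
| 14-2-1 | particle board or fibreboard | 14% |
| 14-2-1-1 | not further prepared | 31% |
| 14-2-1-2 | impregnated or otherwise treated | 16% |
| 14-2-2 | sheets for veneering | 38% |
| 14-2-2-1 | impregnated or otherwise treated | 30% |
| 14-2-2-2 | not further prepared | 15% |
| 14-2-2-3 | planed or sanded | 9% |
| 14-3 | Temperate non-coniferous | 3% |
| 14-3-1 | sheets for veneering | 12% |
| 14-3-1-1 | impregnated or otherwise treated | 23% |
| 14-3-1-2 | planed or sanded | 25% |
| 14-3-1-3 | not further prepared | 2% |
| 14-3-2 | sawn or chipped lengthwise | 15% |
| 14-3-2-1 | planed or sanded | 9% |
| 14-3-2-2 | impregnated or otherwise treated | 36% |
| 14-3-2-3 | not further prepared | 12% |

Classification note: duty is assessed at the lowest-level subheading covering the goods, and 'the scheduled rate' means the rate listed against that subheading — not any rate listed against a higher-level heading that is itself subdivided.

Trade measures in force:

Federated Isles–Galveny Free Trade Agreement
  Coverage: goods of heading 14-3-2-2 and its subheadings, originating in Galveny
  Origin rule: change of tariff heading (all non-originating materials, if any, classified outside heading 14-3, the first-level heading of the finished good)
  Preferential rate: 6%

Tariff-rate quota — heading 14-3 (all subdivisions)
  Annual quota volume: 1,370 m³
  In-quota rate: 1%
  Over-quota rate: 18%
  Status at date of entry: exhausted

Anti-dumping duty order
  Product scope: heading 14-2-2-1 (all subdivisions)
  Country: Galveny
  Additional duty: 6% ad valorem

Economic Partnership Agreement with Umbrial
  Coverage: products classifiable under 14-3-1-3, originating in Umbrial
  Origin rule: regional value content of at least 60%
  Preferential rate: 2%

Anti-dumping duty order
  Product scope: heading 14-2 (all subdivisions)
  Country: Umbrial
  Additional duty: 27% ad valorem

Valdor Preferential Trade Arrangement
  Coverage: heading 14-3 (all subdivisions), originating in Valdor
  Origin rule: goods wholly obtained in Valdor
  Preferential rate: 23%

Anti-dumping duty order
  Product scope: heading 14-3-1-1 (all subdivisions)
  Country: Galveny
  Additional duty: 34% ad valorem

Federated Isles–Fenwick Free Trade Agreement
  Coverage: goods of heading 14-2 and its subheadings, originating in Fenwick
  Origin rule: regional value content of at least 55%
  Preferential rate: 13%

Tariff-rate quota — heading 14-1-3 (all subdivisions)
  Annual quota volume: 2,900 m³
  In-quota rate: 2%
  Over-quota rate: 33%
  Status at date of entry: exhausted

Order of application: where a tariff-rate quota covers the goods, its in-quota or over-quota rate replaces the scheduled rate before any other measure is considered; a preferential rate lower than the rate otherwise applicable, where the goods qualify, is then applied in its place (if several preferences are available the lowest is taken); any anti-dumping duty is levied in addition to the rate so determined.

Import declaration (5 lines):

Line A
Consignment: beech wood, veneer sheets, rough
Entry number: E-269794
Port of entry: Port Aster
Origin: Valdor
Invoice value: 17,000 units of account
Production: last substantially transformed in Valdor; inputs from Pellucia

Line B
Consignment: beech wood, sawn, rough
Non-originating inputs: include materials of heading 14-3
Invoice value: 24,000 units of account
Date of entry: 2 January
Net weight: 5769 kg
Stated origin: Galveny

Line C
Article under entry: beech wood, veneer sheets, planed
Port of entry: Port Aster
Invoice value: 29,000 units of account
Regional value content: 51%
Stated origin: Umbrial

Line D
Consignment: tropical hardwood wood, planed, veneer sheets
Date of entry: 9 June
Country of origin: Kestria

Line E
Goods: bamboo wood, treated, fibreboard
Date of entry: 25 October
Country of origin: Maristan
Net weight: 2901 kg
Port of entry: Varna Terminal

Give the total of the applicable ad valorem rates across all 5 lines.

Line A: beech → 14-3; veneer sheets → 14-3-1; rough → 14-3-1-3. Scheduled 2%. quota on 14-3 exhausted → over-quota 18%; Valdor agreement on 14-3: not wholly obtained. → 18%.
Line B: beech → 14-3; sawn → 14-3-2; rough → 14-3-2-3. Scheduled 12%. quota on 14-3 exhausted → over-quota 18%; Galveny agreement on 14-3-2-2: 14-3-2-3 not covered. → 18%.
Line C: beech → 14-3; veneer sheets → 14-3-1; planed → 14-3-1-2. Scheduled 25%. quota on 14-3 exhausted → over-quota 18%; Umbrial agreement on 14-3-1-3: 14-3-1-2 not covered. → 18%.
Line D: tropical hardwood → 14-1; veneer sheets → 14-1-2; planed → 14-1-2-1. Scheduled 5%. No special measure applies. → 5%.
Line E: bamboo → 14-2; fibreboard → 14-2-1; treated → 14-2-1-2. Scheduled 16%. No special measure applies. → 16%.
Sum: 18% + 18% + 18% + 5% + 16% = 75%.

75%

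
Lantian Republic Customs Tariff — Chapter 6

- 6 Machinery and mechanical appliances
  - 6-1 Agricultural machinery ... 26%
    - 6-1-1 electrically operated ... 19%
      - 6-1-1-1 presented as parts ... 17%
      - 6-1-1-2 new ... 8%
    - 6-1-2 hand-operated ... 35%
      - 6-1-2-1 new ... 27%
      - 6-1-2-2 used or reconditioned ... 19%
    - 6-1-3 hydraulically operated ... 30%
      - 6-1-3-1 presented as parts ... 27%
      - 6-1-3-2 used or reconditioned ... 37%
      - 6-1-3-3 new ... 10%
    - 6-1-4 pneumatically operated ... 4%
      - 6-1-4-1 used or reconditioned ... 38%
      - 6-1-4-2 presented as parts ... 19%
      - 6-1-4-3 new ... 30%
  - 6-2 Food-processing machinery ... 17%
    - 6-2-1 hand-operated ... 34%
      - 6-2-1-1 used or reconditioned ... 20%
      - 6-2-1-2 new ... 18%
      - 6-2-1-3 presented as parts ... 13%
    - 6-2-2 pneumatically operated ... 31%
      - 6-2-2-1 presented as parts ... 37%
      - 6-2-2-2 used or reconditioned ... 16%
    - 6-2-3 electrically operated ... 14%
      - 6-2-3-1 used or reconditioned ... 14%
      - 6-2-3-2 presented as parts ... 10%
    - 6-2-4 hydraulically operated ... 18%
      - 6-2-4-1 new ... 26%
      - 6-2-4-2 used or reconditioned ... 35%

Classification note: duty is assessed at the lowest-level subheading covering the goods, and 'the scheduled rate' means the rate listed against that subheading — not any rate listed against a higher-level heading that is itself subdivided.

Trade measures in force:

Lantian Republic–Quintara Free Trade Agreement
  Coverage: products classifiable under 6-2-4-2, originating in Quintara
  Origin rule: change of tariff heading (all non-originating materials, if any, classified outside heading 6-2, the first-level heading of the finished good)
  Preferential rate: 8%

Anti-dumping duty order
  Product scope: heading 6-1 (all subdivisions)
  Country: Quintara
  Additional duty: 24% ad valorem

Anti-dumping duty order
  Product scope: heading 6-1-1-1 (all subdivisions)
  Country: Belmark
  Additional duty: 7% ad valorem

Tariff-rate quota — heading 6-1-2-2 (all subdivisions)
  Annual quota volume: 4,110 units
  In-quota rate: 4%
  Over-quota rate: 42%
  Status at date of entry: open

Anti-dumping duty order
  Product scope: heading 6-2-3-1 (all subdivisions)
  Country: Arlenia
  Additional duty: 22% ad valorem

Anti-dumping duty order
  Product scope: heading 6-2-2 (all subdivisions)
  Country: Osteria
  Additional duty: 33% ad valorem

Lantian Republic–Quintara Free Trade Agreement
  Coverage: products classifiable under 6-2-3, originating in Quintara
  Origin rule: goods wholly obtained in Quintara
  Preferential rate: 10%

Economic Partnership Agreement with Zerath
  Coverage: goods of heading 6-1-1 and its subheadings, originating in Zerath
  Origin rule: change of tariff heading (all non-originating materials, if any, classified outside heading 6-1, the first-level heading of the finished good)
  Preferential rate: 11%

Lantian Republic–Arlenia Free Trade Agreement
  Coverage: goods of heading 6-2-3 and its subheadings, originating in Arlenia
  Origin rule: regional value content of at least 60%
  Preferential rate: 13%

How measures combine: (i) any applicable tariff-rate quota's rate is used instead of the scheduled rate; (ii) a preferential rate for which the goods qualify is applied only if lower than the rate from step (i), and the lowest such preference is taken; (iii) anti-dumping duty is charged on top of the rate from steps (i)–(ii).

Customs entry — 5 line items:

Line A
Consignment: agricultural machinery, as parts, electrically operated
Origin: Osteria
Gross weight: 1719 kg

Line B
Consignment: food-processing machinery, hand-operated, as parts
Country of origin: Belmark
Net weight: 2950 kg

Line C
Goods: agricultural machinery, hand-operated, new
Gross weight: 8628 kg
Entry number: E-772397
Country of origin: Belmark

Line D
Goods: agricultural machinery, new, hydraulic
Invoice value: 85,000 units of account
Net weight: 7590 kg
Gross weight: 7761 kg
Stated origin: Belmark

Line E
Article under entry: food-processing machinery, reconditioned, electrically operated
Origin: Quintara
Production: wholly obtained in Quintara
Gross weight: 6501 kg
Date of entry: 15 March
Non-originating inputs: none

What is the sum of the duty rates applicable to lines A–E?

77%

Line A: agricultural → 6-1; electrically operated → 6-1-1; as parts → 6-1-1-1. Scheduled 17%. No special measure applies. → 17%.
Line B: food-processing → 6-2; hand-operated → 6-2-1; as parts → 6-2-1-3. Scheduled 13%. No special measure applies. → 13%.
Line C: agricultural → 6-1; hand-operated → 6-1-2; new → 6-1-2-1. Scheduled 27%. No special measure applies. → 27%.
Line D: agricultural → 6-1; hydraulic → 6-1-3; new → 6-1-3-3. Scheduled 10%. No special measure applies. → 10%.
Line E: food-processing → 6-2; electrically operated → 6-2-3; reconditioned → 6-2-3-1. Scheduled 14%. Quintara agreement on 6-2-4-2: 6-2-3-1 not covered; Quintara agreement on 6-2-3: wholly obtained → 10% available; preferential 10%. → 10%.
Sum: 17% + 13% + 27% + 10% + 10% = 77%.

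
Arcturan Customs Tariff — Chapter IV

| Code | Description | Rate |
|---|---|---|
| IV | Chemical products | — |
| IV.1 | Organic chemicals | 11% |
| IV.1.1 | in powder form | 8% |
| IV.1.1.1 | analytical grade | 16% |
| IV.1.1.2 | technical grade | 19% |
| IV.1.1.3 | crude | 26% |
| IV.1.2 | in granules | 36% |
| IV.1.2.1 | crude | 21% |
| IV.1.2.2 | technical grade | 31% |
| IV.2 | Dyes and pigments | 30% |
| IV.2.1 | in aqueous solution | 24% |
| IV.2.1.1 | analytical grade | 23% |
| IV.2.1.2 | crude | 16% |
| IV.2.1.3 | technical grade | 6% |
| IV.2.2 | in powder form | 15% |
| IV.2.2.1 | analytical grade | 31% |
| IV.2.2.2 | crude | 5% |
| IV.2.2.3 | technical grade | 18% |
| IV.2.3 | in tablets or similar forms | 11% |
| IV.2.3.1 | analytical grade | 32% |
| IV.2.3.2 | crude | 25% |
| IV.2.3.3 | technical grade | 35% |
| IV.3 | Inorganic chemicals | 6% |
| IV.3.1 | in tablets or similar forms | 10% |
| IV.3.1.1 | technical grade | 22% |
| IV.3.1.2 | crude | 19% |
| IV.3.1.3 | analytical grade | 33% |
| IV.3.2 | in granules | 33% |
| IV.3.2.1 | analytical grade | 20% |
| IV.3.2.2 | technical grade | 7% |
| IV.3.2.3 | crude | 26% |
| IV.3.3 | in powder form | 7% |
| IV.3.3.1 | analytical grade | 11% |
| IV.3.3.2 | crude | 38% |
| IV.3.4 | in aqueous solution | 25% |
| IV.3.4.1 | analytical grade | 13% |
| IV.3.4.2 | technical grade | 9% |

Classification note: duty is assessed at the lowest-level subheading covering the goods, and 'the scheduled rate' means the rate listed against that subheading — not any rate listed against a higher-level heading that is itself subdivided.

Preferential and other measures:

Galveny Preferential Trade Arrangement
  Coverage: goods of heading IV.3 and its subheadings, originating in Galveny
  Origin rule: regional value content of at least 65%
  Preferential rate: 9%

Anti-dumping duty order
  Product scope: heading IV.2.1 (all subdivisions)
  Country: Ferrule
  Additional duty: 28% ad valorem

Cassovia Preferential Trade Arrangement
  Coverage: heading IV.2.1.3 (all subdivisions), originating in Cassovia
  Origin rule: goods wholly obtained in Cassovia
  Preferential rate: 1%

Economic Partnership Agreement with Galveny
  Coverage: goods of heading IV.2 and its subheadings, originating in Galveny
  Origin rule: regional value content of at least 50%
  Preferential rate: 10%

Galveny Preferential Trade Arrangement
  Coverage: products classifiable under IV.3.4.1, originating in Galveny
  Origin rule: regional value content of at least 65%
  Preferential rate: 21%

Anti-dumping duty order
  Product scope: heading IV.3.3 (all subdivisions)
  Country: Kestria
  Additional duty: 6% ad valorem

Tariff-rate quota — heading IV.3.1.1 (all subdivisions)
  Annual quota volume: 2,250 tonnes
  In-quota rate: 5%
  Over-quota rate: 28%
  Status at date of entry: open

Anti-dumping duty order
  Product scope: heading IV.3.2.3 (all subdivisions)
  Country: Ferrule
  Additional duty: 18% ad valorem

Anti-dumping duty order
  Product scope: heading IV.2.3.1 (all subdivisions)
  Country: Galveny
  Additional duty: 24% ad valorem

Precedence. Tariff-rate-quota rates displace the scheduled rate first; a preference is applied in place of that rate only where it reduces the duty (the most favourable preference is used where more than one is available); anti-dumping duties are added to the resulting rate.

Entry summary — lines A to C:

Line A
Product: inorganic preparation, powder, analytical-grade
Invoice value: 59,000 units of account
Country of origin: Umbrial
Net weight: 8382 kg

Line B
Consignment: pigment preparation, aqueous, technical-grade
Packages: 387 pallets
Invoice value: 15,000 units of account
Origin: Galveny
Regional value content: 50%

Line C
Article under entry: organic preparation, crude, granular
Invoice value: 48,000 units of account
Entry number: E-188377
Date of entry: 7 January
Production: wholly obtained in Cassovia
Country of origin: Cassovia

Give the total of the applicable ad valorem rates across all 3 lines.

Line A: inorganic → IV.3; powder → IV.3.3; analytical-grade → IV.3.3.1. Scheduled 11%. No special measure applies. → 11%.
Line B: pigment → IV.2; aqueous → IV.2.1; technical-grade → IV.2.1.3. Scheduled 6%. Galveny agreement on IV.3: IV.2.1.3 not covered; Galveny agreement on IV.2: RVC ≥ 50% → 10% available; Galveny agreement on IV.3.4.1: IV.2.1.3 not covered; preference 10% not lower than 6% → no reduction. → 6%.
Line C: organic → IV.1; granular → IV.1.2; crude → IV.1.2.1. Scheduled 21%. Cassovia agreement on IV.2.1.3: IV.1.2.1 not covered. → 21%.
Sum: 11% + 6% + 21% = 38%.

38%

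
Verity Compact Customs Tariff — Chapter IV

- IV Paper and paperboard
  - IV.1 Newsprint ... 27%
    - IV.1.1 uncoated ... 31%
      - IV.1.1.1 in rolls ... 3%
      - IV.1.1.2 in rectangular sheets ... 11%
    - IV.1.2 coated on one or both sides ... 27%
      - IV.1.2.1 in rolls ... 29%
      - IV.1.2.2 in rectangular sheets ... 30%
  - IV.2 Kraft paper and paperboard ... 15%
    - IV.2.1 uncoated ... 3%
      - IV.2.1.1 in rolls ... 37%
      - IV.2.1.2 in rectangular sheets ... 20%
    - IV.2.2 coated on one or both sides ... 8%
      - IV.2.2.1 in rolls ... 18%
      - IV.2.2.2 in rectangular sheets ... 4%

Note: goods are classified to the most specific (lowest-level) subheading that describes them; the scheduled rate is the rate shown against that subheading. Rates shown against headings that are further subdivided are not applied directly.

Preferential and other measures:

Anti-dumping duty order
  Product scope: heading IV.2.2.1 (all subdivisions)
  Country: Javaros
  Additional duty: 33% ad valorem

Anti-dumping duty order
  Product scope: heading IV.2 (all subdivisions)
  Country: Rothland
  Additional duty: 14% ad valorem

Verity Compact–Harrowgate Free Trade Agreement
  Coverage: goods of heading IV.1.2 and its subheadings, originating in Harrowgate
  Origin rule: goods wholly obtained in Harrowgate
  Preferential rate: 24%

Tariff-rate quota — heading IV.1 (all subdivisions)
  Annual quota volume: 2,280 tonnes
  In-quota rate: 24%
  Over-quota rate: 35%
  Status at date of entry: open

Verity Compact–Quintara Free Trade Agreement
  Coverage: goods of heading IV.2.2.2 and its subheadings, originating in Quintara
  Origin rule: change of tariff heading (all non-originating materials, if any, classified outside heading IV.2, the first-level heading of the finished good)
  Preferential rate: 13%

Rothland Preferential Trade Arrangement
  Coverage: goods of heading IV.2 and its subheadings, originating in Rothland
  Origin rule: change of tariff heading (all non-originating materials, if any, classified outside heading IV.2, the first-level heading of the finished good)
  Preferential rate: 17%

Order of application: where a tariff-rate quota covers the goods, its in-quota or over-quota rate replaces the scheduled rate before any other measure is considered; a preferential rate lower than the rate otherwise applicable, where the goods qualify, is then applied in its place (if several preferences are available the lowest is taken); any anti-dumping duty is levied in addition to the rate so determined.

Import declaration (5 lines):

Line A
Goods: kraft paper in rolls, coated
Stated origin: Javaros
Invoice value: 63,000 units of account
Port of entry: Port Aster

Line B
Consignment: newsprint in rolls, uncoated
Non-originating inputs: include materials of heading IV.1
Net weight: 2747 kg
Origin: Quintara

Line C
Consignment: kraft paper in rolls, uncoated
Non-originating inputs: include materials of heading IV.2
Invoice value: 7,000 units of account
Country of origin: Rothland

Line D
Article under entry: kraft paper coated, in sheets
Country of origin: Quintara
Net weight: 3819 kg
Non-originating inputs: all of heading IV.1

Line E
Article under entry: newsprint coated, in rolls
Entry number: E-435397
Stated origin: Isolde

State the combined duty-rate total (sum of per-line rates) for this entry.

154%

Line A: kraft paper → IV.2; coated → IV.2.2; in rolls → IV.2.2.1. Scheduled 18%. anti-dumping (Javaros, IV.2.2.1): +33%; total 18% + 33% = 51%. → 51%.
Line B: newsprint → IV.1; uncoated → IV.1.1; in rolls → IV.1.1.1. Scheduled 3%. quota on IV.1 open → in-quota 24%; Quintara agreement on IV.2.2.2: IV.1.1.1 not covered. → 24%.
Line C: kraft paper → IV.2; uncoated → IV.2.1; in rolls → IV.2.1.1. Scheduled 37%. Rothland agreement on IV.2: CTH not met; anti-dumping (Rothland, IV.2): +14%; total 37% + 14% = 51%. → 51%.
Line D: kraft paper → IV.2; coated → IV.2.2; in sheets → IV.2.2.2. Scheduled 4%. Quintara agreement on IV.2.2.2: CTH met → 13% available; preference 13% not lower than 4% → no reduction. → 4%.
Line E: newsprint → IV.1; coated → IV.1.2; in rolls → IV.1.2.1. Scheduled 29%. quota on IV.1 open → in-quota 24%. → 24%.
Sum: 51% + 24% + 51% + 4% + 24% = 154%.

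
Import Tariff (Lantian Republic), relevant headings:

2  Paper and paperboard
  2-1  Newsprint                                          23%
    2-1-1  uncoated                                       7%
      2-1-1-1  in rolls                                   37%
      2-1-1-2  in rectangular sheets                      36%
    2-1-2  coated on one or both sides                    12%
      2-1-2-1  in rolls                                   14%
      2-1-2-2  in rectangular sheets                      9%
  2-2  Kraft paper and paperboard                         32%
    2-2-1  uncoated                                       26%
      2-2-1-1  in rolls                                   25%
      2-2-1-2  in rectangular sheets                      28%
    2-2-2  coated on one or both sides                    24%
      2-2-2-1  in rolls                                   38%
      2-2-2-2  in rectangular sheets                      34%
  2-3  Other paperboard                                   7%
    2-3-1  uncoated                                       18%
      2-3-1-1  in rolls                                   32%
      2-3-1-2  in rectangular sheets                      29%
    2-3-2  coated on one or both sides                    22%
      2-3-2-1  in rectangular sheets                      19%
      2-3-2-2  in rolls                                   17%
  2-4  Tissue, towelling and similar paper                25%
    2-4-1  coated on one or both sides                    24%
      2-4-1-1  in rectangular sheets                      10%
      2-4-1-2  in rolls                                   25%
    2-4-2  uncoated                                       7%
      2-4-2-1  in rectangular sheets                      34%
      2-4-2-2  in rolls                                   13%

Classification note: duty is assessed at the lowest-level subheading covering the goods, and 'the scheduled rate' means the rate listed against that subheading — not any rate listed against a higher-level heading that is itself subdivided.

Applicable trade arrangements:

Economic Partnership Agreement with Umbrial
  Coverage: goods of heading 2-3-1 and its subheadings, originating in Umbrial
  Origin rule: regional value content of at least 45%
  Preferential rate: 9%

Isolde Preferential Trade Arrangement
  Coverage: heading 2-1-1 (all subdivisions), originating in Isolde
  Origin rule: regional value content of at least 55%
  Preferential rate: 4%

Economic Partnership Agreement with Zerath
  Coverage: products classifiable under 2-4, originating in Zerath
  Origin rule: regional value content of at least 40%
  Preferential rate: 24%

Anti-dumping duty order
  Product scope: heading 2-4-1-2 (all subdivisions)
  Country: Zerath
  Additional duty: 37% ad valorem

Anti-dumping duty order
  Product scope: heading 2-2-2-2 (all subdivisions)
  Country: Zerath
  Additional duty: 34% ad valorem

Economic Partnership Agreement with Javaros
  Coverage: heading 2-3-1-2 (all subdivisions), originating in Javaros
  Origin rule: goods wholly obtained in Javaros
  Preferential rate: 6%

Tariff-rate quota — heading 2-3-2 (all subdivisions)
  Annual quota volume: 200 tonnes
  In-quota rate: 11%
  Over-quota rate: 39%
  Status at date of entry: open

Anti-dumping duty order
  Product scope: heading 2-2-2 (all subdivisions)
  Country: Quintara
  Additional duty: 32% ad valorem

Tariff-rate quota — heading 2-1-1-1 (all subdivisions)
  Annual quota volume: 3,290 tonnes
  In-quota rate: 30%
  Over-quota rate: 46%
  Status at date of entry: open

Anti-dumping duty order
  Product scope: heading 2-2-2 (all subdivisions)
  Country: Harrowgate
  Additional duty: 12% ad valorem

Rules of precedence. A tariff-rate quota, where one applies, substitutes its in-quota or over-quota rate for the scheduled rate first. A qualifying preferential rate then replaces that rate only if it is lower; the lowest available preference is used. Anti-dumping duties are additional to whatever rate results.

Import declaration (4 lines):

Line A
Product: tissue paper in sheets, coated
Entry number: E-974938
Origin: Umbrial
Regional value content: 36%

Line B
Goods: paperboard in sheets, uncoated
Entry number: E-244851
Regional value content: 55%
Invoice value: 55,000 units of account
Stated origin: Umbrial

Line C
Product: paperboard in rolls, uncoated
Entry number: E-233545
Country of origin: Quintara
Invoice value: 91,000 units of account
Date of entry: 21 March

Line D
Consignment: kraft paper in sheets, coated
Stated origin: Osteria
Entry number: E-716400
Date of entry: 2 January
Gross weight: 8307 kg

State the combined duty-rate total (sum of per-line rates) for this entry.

Line A: tissue paper → 2-4; coated → 2-4-1; in sheets → 2-4-1-1. Scheduled 10%. Umbrial agreement on 2-3-1: 2-4-1-1 not covered. → 10%.
Line B: paperboard → 2-3; uncoated → 2-3-1; in sheets → 2-3-1-2. Scheduled 29%. Umbrial agreement on 2-3-1: RVC ≥ 45% → 9% available; preferential 9%. → 9%.
Line C: paperboard → 2-3; uncoated → 2-3-1; in rolls → 2-3-1-1. Scheduled 32%. No special measure applies. → 32%.
Line D: kraft paper → 2-2; coated → 2-2-2; in sheets → 2-2-2-2. Scheduled 34%. No special measure applies. → 34%.
Sum: 10% + 9% + 32% + 34% = 85%.

85%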